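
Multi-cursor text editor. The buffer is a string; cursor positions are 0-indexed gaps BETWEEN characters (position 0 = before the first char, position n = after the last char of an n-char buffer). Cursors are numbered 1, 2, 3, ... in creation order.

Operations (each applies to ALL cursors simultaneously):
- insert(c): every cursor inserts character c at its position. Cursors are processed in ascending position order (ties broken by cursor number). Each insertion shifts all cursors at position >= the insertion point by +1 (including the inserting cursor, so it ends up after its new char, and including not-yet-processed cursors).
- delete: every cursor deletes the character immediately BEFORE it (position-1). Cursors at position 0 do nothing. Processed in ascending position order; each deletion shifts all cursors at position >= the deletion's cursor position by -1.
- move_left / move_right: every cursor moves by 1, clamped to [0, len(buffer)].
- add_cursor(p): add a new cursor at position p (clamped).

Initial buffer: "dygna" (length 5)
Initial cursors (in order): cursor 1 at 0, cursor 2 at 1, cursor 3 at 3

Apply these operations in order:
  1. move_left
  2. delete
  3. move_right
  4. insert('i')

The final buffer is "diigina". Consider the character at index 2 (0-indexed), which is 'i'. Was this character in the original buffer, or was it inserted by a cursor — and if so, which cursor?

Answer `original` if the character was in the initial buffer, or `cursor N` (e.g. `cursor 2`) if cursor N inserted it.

After op 1 (move_left): buffer="dygna" (len 5), cursors c1@0 c2@0 c3@2, authorship .....
After op 2 (delete): buffer="dgna" (len 4), cursors c1@0 c2@0 c3@1, authorship ....
After op 3 (move_right): buffer="dgna" (len 4), cursors c1@1 c2@1 c3@2, authorship ....
After op 4 (insert('i')): buffer="diigina" (len 7), cursors c1@3 c2@3 c3@5, authorship .12.3..
Authorship (.=original, N=cursor N): . 1 2 . 3 . .
Index 2: author = 2

Answer: cursor 2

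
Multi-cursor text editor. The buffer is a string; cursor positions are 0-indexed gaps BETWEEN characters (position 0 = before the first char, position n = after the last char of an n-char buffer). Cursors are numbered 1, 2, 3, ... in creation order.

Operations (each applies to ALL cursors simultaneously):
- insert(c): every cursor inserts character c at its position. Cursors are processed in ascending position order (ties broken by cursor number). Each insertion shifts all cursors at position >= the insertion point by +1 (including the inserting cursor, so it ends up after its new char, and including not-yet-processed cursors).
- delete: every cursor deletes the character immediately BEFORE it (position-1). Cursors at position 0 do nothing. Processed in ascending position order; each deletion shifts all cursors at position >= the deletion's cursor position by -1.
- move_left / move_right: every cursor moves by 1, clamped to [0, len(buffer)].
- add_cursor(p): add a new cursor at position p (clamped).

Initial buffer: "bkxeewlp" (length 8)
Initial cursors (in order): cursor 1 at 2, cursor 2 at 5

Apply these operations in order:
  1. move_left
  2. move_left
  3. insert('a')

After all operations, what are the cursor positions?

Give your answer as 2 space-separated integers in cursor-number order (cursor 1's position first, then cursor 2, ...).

After op 1 (move_left): buffer="bkxeewlp" (len 8), cursors c1@1 c2@4, authorship ........
After op 2 (move_left): buffer="bkxeewlp" (len 8), cursors c1@0 c2@3, authorship ........
After op 3 (insert('a')): buffer="abkxaeewlp" (len 10), cursors c1@1 c2@5, authorship 1...2.....

Answer: 1 5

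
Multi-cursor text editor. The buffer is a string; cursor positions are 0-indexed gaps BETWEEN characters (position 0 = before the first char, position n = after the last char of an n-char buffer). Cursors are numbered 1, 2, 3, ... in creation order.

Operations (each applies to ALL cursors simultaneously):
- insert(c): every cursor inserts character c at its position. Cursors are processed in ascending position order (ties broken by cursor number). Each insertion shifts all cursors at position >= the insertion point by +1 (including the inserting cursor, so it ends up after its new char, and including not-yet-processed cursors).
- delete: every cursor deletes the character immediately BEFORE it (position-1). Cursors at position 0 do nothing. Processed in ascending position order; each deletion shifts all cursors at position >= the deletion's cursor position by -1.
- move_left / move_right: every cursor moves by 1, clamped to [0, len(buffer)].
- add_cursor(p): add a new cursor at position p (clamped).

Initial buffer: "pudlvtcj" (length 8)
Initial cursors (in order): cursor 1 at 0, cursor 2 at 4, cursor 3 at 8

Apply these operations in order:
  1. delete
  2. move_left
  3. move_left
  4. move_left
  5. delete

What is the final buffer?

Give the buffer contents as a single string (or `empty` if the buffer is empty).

After op 1 (delete): buffer="pudvtc" (len 6), cursors c1@0 c2@3 c3@6, authorship ......
After op 2 (move_left): buffer="pudvtc" (len 6), cursors c1@0 c2@2 c3@5, authorship ......
After op 3 (move_left): buffer="pudvtc" (len 6), cursors c1@0 c2@1 c3@4, authorship ......
After op 4 (move_left): buffer="pudvtc" (len 6), cursors c1@0 c2@0 c3@3, authorship ......
After op 5 (delete): buffer="puvtc" (len 5), cursors c1@0 c2@0 c3@2, authorship .....

Answer: puvtc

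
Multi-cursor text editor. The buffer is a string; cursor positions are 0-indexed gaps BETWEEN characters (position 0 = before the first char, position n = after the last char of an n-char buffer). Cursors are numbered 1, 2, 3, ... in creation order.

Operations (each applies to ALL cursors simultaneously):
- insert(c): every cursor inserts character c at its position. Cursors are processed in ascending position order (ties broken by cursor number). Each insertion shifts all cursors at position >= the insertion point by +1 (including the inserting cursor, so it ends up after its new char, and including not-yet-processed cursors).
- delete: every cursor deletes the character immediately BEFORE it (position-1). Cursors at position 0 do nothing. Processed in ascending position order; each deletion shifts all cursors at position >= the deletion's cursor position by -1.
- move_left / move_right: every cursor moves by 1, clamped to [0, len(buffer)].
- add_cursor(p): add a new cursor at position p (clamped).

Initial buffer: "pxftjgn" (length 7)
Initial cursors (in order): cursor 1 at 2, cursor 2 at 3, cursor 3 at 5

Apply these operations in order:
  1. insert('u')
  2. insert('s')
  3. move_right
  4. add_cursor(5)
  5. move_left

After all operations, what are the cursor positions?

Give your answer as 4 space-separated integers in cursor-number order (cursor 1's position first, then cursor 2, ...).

Answer: 4 7 11 4

Derivation:
After op 1 (insert('u')): buffer="pxufutjugn" (len 10), cursors c1@3 c2@5 c3@8, authorship ..1.2..3..
After op 2 (insert('s')): buffer="pxusfustjusgn" (len 13), cursors c1@4 c2@7 c3@11, authorship ..11.22..33..
After op 3 (move_right): buffer="pxusfustjusgn" (len 13), cursors c1@5 c2@8 c3@12, authorship ..11.22..33..
After op 4 (add_cursor(5)): buffer="pxusfustjusgn" (len 13), cursors c1@5 c4@5 c2@8 c3@12, authorship ..11.22..33..
After op 5 (move_left): buffer="pxusfustjusgn" (len 13), cursors c1@4 c4@4 c2@7 c3@11, authorship ..11.22..33..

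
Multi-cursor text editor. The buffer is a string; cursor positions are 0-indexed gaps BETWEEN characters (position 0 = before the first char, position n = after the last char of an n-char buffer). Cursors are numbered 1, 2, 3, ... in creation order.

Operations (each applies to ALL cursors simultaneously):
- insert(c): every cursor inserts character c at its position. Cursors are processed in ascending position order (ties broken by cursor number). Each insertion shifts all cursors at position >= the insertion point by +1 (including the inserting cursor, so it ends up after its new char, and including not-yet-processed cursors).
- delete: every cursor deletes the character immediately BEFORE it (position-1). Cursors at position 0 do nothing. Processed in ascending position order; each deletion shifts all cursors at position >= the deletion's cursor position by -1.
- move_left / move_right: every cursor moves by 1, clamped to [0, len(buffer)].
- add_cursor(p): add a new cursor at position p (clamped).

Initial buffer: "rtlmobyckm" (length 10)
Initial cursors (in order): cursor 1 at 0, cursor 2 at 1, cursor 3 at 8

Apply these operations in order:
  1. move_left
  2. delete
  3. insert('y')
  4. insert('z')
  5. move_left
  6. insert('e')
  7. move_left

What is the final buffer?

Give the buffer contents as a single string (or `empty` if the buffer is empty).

After op 1 (move_left): buffer="rtlmobyckm" (len 10), cursors c1@0 c2@0 c3@7, authorship ..........
After op 2 (delete): buffer="rtlmobckm" (len 9), cursors c1@0 c2@0 c3@6, authorship .........
After op 3 (insert('y')): buffer="yyrtlmobyckm" (len 12), cursors c1@2 c2@2 c3@9, authorship 12......3...
After op 4 (insert('z')): buffer="yyzzrtlmobyzckm" (len 15), cursors c1@4 c2@4 c3@12, authorship 1212......33...
After op 5 (move_left): buffer="yyzzrtlmobyzckm" (len 15), cursors c1@3 c2@3 c3@11, authorship 1212......33...
After op 6 (insert('e')): buffer="yyzeezrtlmobyezckm" (len 18), cursors c1@5 c2@5 c3@14, authorship 121122......333...
After op 7 (move_left): buffer="yyzeezrtlmobyezckm" (len 18), cursors c1@4 c2@4 c3@13, authorship 121122......333...

Answer: yyzeezrtlmobyezckm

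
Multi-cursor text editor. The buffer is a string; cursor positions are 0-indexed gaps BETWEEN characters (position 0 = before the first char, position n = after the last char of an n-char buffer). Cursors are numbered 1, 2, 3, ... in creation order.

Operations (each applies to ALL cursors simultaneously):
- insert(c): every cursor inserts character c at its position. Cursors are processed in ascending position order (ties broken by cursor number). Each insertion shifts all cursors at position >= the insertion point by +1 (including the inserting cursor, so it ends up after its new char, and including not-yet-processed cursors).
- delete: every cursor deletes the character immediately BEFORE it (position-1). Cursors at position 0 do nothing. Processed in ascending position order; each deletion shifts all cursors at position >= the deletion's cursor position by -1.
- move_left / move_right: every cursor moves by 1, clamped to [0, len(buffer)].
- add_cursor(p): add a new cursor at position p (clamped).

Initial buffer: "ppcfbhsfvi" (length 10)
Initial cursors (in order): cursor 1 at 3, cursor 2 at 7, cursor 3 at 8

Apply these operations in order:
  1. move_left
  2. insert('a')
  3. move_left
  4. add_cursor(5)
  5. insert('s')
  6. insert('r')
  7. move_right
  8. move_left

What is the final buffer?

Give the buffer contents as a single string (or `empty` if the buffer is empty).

After op 1 (move_left): buffer="ppcfbhsfvi" (len 10), cursors c1@2 c2@6 c3@7, authorship ..........
After op 2 (insert('a')): buffer="ppacfbhasafvi" (len 13), cursors c1@3 c2@8 c3@10, authorship ..1....2.3...
After op 3 (move_left): buffer="ppacfbhasafvi" (len 13), cursors c1@2 c2@7 c3@9, authorship ..1....2.3...
After op 4 (add_cursor(5)): buffer="ppacfbhasafvi" (len 13), cursors c1@2 c4@5 c2@7 c3@9, authorship ..1....2.3...
After op 5 (insert('s')): buffer="ppsacfsbhsassafvi" (len 17), cursors c1@3 c4@7 c2@10 c3@13, authorship ..11..4..22.33...
After op 6 (insert('r')): buffer="ppsracfsrbhsrassrafvi" (len 21), cursors c1@4 c4@9 c2@13 c3@17, authorship ..111..44..222.333...
After op 7 (move_right): buffer="ppsracfsrbhsrassrafvi" (len 21), cursors c1@5 c4@10 c2@14 c3@18, authorship ..111..44..222.333...
After op 8 (move_left): buffer="ppsracfsrbhsrassrafvi" (len 21), cursors c1@4 c4@9 c2@13 c3@17, authorship ..111..44..222.333...

Answer: ppsracfsrbhsrassrafvi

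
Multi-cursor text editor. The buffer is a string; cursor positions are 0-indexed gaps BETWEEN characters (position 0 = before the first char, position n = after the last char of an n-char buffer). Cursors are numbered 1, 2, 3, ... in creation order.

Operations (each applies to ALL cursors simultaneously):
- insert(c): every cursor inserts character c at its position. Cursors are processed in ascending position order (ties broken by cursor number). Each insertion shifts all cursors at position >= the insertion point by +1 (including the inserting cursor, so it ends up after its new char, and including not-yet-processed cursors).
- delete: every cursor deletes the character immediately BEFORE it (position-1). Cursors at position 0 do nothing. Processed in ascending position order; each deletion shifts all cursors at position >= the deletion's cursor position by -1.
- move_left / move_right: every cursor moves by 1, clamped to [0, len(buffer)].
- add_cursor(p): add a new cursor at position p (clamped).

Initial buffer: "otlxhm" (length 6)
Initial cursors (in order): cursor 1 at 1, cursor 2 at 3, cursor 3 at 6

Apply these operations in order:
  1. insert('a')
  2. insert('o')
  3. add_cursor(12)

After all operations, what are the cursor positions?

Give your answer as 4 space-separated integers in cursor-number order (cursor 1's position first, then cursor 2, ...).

Answer: 3 7 12 12

Derivation:
After op 1 (insert('a')): buffer="oatlaxhma" (len 9), cursors c1@2 c2@5 c3@9, authorship .1..2...3
After op 2 (insert('o')): buffer="oaotlaoxhmao" (len 12), cursors c1@3 c2@7 c3@12, authorship .11..22...33
After op 3 (add_cursor(12)): buffer="oaotlaoxhmao" (len 12), cursors c1@3 c2@7 c3@12 c4@12, authorship .11..22...33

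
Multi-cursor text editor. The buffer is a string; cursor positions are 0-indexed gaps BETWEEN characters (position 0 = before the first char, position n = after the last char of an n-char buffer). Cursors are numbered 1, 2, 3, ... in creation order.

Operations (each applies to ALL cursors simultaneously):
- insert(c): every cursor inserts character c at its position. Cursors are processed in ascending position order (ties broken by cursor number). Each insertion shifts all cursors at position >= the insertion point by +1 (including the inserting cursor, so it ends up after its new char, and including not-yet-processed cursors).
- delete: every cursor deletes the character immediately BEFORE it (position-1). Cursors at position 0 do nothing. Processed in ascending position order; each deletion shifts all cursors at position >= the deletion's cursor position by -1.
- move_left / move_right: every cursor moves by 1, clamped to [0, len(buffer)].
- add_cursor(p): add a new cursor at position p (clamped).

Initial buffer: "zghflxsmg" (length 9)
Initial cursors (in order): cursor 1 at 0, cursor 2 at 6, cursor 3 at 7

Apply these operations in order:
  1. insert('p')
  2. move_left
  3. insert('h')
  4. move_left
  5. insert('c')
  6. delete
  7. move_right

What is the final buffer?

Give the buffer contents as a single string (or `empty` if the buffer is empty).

Answer: hpzghflxhpshpmg

Derivation:
After op 1 (insert('p')): buffer="pzghflxpspmg" (len 12), cursors c1@1 c2@8 c3@10, authorship 1......2.3..
After op 2 (move_left): buffer="pzghflxpspmg" (len 12), cursors c1@0 c2@7 c3@9, authorship 1......2.3..
After op 3 (insert('h')): buffer="hpzghflxhpshpmg" (len 15), cursors c1@1 c2@9 c3@12, authorship 11......22.33..
After op 4 (move_left): buffer="hpzghflxhpshpmg" (len 15), cursors c1@0 c2@8 c3@11, authorship 11......22.33..
After op 5 (insert('c')): buffer="chpzghflxchpschpmg" (len 18), cursors c1@1 c2@10 c3@14, authorship 111......222.333..
After op 6 (delete): buffer="hpzghflxhpshpmg" (len 15), cursors c1@0 c2@8 c3@11, authorship 11......22.33..
After op 7 (move_right): buffer="hpzghflxhpshpmg" (len 15), cursors c1@1 c2@9 c3@12, authorship 11......22.33..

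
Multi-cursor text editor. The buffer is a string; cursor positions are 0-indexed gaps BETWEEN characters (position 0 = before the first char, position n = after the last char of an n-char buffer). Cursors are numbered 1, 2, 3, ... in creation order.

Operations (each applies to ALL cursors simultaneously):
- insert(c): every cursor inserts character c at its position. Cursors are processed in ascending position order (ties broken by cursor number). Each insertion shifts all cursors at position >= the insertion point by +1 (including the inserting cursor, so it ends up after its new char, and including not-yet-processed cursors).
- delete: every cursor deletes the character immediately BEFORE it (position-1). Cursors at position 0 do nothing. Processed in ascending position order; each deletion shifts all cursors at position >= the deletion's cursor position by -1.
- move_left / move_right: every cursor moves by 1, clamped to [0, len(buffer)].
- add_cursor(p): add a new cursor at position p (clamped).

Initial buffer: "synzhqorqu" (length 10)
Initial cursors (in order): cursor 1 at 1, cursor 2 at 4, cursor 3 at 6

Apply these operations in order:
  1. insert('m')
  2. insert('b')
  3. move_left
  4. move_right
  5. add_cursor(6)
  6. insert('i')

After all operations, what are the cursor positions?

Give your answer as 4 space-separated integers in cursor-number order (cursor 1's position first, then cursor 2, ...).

Answer: 4 11 16 8

Derivation:
After op 1 (insert('m')): buffer="smynzmhqmorqu" (len 13), cursors c1@2 c2@6 c3@9, authorship .1...2..3....
After op 2 (insert('b')): buffer="smbynzmbhqmborqu" (len 16), cursors c1@3 c2@8 c3@12, authorship .11...22..33....
After op 3 (move_left): buffer="smbynzmbhqmborqu" (len 16), cursors c1@2 c2@7 c3@11, authorship .11...22..33....
After op 4 (move_right): buffer="smbynzmbhqmborqu" (len 16), cursors c1@3 c2@8 c3@12, authorship .11...22..33....
After op 5 (add_cursor(6)): buffer="smbynzmbhqmborqu" (len 16), cursors c1@3 c4@6 c2@8 c3@12, authorship .11...22..33....
After op 6 (insert('i')): buffer="smbiynzimbihqmbiorqu" (len 20), cursors c1@4 c4@8 c2@11 c3@16, authorship .111...4222..333....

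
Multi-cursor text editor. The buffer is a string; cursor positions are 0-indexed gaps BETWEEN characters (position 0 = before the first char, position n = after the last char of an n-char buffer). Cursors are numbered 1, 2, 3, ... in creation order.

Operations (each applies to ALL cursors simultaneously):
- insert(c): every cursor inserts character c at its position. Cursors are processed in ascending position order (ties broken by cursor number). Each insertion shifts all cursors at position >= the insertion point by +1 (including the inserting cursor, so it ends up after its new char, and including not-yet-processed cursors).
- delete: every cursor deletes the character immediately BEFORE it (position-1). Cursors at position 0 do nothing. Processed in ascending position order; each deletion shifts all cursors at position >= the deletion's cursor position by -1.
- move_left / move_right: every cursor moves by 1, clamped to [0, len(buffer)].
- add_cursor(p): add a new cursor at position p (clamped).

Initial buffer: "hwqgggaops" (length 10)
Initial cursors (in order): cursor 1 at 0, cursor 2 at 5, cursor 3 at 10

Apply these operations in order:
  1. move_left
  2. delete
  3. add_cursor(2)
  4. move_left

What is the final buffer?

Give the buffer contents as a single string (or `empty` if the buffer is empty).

After op 1 (move_left): buffer="hwqgggaops" (len 10), cursors c1@0 c2@4 c3@9, authorship ..........
After op 2 (delete): buffer="hwqggaos" (len 8), cursors c1@0 c2@3 c3@7, authorship ........
After op 3 (add_cursor(2)): buffer="hwqggaos" (len 8), cursors c1@0 c4@2 c2@3 c3@7, authorship ........
After op 4 (move_left): buffer="hwqggaos" (len 8), cursors c1@0 c4@1 c2@2 c3@6, authorship ........

Answer: hwqggaos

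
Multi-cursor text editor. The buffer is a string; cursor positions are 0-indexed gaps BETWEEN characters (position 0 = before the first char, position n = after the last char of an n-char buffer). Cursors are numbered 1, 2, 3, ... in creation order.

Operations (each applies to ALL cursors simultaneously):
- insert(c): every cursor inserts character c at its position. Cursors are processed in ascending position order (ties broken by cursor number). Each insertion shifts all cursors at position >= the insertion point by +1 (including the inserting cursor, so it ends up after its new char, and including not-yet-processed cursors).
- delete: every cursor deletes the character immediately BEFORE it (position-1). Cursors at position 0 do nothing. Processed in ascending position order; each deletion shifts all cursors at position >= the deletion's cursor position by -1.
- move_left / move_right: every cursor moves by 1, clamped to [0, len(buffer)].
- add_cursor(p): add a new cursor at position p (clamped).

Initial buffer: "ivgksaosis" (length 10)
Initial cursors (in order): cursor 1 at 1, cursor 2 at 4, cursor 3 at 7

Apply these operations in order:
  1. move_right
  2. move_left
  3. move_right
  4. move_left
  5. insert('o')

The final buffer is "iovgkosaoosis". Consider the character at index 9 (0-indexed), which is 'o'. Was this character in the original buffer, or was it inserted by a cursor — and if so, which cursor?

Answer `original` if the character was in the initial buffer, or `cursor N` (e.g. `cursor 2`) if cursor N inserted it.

Answer: cursor 3

Derivation:
After op 1 (move_right): buffer="ivgksaosis" (len 10), cursors c1@2 c2@5 c3@8, authorship ..........
After op 2 (move_left): buffer="ivgksaosis" (len 10), cursors c1@1 c2@4 c3@7, authorship ..........
After op 3 (move_right): buffer="ivgksaosis" (len 10), cursors c1@2 c2@5 c3@8, authorship ..........
After op 4 (move_left): buffer="ivgksaosis" (len 10), cursors c1@1 c2@4 c3@7, authorship ..........
After op 5 (insert('o')): buffer="iovgkosaoosis" (len 13), cursors c1@2 c2@6 c3@10, authorship .1...2...3...
Authorship (.=original, N=cursor N): . 1 . . . 2 . . . 3 . . .
Index 9: author = 3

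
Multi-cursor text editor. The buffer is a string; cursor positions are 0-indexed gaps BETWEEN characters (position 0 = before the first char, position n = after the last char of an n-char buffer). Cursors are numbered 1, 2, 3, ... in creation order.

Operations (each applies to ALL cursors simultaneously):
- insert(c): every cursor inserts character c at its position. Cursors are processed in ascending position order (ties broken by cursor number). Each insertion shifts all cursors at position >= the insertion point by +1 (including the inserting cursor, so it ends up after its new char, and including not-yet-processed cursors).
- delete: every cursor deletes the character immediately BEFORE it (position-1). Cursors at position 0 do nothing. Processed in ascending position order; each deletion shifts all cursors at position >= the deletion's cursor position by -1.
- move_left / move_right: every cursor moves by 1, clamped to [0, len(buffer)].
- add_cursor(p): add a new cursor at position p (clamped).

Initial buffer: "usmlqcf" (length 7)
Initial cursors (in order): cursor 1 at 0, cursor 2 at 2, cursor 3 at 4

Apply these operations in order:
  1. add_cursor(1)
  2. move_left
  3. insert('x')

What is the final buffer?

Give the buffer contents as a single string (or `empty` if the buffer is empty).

Answer: xxuxsmxlqcf

Derivation:
After op 1 (add_cursor(1)): buffer="usmlqcf" (len 7), cursors c1@0 c4@1 c2@2 c3@4, authorship .......
After op 2 (move_left): buffer="usmlqcf" (len 7), cursors c1@0 c4@0 c2@1 c3@3, authorship .......
After op 3 (insert('x')): buffer="xxuxsmxlqcf" (len 11), cursors c1@2 c4@2 c2@4 c3@7, authorship 14.2..3....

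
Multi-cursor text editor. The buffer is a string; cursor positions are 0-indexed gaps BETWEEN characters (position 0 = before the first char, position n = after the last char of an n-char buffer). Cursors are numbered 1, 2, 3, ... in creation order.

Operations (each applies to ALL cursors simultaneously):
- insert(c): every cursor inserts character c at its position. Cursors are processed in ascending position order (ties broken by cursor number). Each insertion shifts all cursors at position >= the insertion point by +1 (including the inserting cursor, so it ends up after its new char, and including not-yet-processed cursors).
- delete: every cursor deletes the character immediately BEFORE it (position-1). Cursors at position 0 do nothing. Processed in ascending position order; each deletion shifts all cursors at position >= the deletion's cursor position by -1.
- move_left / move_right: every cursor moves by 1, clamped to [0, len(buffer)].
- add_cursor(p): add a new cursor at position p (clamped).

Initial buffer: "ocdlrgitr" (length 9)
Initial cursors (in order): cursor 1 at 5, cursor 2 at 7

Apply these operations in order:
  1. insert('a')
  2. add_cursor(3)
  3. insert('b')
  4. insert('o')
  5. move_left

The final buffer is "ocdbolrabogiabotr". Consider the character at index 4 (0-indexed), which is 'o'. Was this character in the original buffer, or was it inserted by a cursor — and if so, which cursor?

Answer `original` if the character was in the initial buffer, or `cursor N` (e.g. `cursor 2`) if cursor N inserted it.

Answer: cursor 3

Derivation:
After op 1 (insert('a')): buffer="ocdlragiatr" (len 11), cursors c1@6 c2@9, authorship .....1..2..
After op 2 (add_cursor(3)): buffer="ocdlragiatr" (len 11), cursors c3@3 c1@6 c2@9, authorship .....1..2..
After op 3 (insert('b')): buffer="ocdblrabgiabtr" (len 14), cursors c3@4 c1@8 c2@12, authorship ...3..11..22..
After op 4 (insert('o')): buffer="ocdbolrabogiabotr" (len 17), cursors c3@5 c1@10 c2@15, authorship ...33..111..222..
After op 5 (move_left): buffer="ocdbolrabogiabotr" (len 17), cursors c3@4 c1@9 c2@14, authorship ...33..111..222..
Authorship (.=original, N=cursor N): . . . 3 3 . . 1 1 1 . . 2 2 2 . .
Index 4: author = 3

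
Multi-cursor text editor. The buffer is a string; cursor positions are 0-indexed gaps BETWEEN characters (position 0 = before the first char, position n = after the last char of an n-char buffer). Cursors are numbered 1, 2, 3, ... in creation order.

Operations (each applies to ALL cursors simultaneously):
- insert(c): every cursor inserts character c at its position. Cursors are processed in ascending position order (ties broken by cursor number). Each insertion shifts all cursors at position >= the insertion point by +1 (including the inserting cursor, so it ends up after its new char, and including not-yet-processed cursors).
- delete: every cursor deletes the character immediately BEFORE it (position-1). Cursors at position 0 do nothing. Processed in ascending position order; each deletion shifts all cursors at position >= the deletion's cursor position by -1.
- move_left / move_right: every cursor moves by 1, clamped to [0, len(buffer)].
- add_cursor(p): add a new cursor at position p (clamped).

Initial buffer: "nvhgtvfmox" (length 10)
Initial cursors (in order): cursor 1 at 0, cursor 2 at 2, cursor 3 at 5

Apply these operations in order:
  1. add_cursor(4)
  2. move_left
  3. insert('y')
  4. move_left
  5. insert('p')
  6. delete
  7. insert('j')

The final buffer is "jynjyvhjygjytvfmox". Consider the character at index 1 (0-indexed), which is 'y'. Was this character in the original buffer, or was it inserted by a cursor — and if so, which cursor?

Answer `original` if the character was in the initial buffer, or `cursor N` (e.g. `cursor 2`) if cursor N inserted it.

After op 1 (add_cursor(4)): buffer="nvhgtvfmox" (len 10), cursors c1@0 c2@2 c4@4 c3@5, authorship ..........
After op 2 (move_left): buffer="nvhgtvfmox" (len 10), cursors c1@0 c2@1 c4@3 c3@4, authorship ..........
After op 3 (insert('y')): buffer="ynyvhygytvfmox" (len 14), cursors c1@1 c2@3 c4@6 c3@8, authorship 1.2..4.3......
After op 4 (move_left): buffer="ynyvhygytvfmox" (len 14), cursors c1@0 c2@2 c4@5 c3@7, authorship 1.2..4.3......
After op 5 (insert('p')): buffer="pynpyvhpygpytvfmox" (len 18), cursors c1@1 c2@4 c4@8 c3@11, authorship 11.22..44.33......
After op 6 (delete): buffer="ynyvhygytvfmox" (len 14), cursors c1@0 c2@2 c4@5 c3@7, authorship 1.2..4.3......
After op 7 (insert('j')): buffer="jynjyvhjygjytvfmox" (len 18), cursors c1@1 c2@4 c4@8 c3@11, authorship 11.22..44.33......
Authorship (.=original, N=cursor N): 1 1 . 2 2 . . 4 4 . 3 3 . . . . . .
Index 1: author = 1

Answer: cursor 1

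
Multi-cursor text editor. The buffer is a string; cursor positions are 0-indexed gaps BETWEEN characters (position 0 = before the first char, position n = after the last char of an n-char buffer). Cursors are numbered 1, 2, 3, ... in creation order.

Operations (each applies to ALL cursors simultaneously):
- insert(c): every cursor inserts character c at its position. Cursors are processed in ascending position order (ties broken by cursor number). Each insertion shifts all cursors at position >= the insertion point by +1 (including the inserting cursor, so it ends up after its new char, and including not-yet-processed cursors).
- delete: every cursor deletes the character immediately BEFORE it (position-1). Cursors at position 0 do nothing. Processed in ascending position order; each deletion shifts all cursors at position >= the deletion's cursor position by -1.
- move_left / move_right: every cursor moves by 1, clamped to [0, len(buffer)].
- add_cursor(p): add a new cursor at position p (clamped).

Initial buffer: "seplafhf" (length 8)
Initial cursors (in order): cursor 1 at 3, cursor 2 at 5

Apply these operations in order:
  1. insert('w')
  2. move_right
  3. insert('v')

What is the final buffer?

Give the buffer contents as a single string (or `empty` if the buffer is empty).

Answer: sepwlvawfvhf

Derivation:
After op 1 (insert('w')): buffer="sepwlawfhf" (len 10), cursors c1@4 c2@7, authorship ...1..2...
After op 2 (move_right): buffer="sepwlawfhf" (len 10), cursors c1@5 c2@8, authorship ...1..2...
After op 3 (insert('v')): buffer="sepwlvawfvhf" (len 12), cursors c1@6 c2@10, authorship ...1.1.2.2..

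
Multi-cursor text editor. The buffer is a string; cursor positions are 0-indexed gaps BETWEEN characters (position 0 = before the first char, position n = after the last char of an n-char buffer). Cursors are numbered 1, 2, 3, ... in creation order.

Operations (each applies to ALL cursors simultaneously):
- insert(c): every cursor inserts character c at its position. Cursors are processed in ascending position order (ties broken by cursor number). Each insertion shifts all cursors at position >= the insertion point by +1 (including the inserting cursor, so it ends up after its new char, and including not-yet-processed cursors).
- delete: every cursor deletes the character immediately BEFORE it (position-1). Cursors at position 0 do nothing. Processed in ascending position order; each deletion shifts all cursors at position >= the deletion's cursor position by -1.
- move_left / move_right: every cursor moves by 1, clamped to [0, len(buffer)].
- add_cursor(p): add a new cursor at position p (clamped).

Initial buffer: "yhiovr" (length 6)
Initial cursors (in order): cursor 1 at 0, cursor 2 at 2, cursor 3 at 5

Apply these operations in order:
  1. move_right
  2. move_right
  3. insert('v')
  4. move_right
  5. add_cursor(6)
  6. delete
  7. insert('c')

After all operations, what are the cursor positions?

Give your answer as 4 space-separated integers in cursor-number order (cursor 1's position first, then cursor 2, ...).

After op 1 (move_right): buffer="yhiovr" (len 6), cursors c1@1 c2@3 c3@6, authorship ......
After op 2 (move_right): buffer="yhiovr" (len 6), cursors c1@2 c2@4 c3@6, authorship ......
After op 3 (insert('v')): buffer="yhviovvrv" (len 9), cursors c1@3 c2@6 c3@9, authorship ..1..2..3
After op 4 (move_right): buffer="yhviovvrv" (len 9), cursors c1@4 c2@7 c3@9, authorship ..1..2..3
After op 5 (add_cursor(6)): buffer="yhviovvrv" (len 9), cursors c1@4 c4@6 c2@7 c3@9, authorship ..1..2..3
After op 6 (delete): buffer="yhvor" (len 5), cursors c1@3 c2@4 c4@4 c3@5, authorship ..1..
After op 7 (insert('c')): buffer="yhvcoccrc" (len 9), cursors c1@4 c2@7 c4@7 c3@9, authorship ..11.24.3

Answer: 4 7 9 7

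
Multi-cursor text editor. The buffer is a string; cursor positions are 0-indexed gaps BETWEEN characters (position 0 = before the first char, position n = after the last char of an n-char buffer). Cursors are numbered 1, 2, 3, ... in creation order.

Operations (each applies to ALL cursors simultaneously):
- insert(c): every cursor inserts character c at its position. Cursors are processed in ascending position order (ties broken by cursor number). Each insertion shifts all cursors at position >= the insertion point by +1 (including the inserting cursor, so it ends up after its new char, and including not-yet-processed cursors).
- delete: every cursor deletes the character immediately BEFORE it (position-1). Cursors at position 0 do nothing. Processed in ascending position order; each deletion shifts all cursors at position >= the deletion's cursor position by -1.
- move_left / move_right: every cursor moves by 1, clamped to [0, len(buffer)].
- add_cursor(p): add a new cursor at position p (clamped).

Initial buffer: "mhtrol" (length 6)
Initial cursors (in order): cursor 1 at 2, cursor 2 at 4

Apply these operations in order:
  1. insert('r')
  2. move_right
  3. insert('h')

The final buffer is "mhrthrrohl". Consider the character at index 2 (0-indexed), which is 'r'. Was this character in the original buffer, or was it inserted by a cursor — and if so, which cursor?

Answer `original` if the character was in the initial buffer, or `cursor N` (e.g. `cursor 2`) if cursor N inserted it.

After op 1 (insert('r')): buffer="mhrtrrol" (len 8), cursors c1@3 c2@6, authorship ..1..2..
After op 2 (move_right): buffer="mhrtrrol" (len 8), cursors c1@4 c2@7, authorship ..1..2..
After op 3 (insert('h')): buffer="mhrthrrohl" (len 10), cursors c1@5 c2@9, authorship ..1.1.2.2.
Authorship (.=original, N=cursor N): . . 1 . 1 . 2 . 2 .
Index 2: author = 1

Answer: cursor 1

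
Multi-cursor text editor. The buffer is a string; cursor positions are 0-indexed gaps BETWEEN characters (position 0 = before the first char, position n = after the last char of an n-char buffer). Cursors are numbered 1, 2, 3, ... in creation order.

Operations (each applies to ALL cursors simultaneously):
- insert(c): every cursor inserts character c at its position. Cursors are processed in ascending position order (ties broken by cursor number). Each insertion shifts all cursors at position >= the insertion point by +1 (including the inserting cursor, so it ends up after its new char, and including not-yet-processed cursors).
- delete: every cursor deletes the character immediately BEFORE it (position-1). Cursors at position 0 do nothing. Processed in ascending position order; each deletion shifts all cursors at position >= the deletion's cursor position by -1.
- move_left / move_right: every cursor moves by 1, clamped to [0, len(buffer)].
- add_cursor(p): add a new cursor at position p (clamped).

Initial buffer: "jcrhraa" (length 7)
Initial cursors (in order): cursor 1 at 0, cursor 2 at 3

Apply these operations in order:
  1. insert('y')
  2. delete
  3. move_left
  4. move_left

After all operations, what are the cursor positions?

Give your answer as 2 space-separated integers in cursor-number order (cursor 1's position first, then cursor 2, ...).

After op 1 (insert('y')): buffer="yjcryhraa" (len 9), cursors c1@1 c2@5, authorship 1...2....
After op 2 (delete): buffer="jcrhraa" (len 7), cursors c1@0 c2@3, authorship .......
After op 3 (move_left): buffer="jcrhraa" (len 7), cursors c1@0 c2@2, authorship .......
After op 4 (move_left): buffer="jcrhraa" (len 7), cursors c1@0 c2@1, authorship .......

Answer: 0 1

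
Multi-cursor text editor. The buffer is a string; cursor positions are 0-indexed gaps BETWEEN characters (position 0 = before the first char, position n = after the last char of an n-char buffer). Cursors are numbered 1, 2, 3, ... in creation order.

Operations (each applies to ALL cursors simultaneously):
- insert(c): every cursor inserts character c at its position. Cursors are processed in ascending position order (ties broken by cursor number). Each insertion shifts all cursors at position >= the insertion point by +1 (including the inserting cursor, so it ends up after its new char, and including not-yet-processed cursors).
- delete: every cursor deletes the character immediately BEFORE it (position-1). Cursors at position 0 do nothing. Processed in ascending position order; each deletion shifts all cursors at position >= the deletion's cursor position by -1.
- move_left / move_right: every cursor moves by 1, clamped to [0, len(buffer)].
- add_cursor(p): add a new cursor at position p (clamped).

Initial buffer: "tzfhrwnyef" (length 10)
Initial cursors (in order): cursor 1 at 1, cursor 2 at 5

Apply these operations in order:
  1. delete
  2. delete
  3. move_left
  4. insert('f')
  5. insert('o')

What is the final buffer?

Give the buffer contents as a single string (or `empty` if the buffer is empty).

After op 1 (delete): buffer="zfhwnyef" (len 8), cursors c1@0 c2@3, authorship ........
After op 2 (delete): buffer="zfwnyef" (len 7), cursors c1@0 c2@2, authorship .......
After op 3 (move_left): buffer="zfwnyef" (len 7), cursors c1@0 c2@1, authorship .......
After op 4 (insert('f')): buffer="fzffwnyef" (len 9), cursors c1@1 c2@3, authorship 1.2......
After op 5 (insert('o')): buffer="fozfofwnyef" (len 11), cursors c1@2 c2@5, authorship 11.22......

Answer: fozfofwnyef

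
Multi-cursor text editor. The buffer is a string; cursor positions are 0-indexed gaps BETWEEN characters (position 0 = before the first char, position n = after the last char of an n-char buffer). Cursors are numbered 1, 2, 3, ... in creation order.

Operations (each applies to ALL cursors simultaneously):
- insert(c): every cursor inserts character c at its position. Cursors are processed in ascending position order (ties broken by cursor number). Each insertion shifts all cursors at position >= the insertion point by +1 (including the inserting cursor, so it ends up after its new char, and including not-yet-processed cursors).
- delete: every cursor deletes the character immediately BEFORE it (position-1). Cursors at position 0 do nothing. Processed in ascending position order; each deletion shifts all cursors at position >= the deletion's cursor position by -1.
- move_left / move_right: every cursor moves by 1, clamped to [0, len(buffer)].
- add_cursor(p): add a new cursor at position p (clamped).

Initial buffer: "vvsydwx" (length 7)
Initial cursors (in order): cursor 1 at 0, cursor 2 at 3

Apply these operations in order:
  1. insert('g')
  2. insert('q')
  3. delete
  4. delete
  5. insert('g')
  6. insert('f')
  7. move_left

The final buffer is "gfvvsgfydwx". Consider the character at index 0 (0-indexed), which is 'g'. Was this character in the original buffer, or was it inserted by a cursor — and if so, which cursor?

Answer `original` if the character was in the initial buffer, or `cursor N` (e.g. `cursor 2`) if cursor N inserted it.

Answer: cursor 1

Derivation:
After op 1 (insert('g')): buffer="gvvsgydwx" (len 9), cursors c1@1 c2@5, authorship 1...2....
After op 2 (insert('q')): buffer="gqvvsgqydwx" (len 11), cursors c1@2 c2@7, authorship 11...22....
After op 3 (delete): buffer="gvvsgydwx" (len 9), cursors c1@1 c2@5, authorship 1...2....
After op 4 (delete): buffer="vvsydwx" (len 7), cursors c1@0 c2@3, authorship .......
After op 5 (insert('g')): buffer="gvvsgydwx" (len 9), cursors c1@1 c2@5, authorship 1...2....
After op 6 (insert('f')): buffer="gfvvsgfydwx" (len 11), cursors c1@2 c2@7, authorship 11...22....
After op 7 (move_left): buffer="gfvvsgfydwx" (len 11), cursors c1@1 c2@6, authorship 11...22....
Authorship (.=original, N=cursor N): 1 1 . . . 2 2 . . . .
Index 0: author = 1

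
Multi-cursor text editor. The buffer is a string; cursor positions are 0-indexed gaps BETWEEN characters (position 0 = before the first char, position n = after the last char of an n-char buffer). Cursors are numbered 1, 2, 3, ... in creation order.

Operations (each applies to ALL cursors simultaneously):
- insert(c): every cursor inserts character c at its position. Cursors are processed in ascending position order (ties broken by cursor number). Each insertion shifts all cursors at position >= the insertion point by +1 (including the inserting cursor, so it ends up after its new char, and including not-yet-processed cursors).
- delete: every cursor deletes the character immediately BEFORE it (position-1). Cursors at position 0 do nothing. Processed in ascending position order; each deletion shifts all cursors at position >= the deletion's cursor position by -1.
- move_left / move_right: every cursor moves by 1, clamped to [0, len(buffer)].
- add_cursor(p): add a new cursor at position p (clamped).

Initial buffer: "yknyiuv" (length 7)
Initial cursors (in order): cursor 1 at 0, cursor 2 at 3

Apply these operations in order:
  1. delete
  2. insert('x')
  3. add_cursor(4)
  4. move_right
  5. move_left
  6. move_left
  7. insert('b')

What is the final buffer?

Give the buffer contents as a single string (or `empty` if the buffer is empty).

Answer: bxykbbxyiuv

Derivation:
After op 1 (delete): buffer="ykyiuv" (len 6), cursors c1@0 c2@2, authorship ......
After op 2 (insert('x')): buffer="xykxyiuv" (len 8), cursors c1@1 c2@4, authorship 1..2....
After op 3 (add_cursor(4)): buffer="xykxyiuv" (len 8), cursors c1@1 c2@4 c3@4, authorship 1..2....
After op 4 (move_right): buffer="xykxyiuv" (len 8), cursors c1@2 c2@5 c3@5, authorship 1..2....
After op 5 (move_left): buffer="xykxyiuv" (len 8), cursors c1@1 c2@4 c3@4, authorship 1..2....
After op 6 (move_left): buffer="xykxyiuv" (len 8), cursors c1@0 c2@3 c3@3, authorship 1..2....
After op 7 (insert('b')): buffer="bxykbbxyiuv" (len 11), cursors c1@1 c2@6 c3@6, authorship 11..232....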